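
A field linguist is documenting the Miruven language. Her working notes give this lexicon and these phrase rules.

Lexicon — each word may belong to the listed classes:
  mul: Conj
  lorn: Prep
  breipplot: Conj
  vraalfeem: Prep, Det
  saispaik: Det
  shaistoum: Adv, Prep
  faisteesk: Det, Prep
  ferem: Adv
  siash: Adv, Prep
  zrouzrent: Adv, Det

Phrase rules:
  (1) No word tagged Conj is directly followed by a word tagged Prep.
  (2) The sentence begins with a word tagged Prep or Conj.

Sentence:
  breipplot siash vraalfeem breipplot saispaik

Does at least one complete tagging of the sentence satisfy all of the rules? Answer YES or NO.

YES

Candidates per position — 1:breipplot {Conj}; 2:siash {Adv,Prep}; 3:vraalfeem {Prep,Det}; 4:breipplot {Conj}; 5:saispaik {Det}.
One satisfying assignment: Conj Adv Prep Conj Det.
Verifying each rule — rule 1 satisfied; rule 2 satisfied.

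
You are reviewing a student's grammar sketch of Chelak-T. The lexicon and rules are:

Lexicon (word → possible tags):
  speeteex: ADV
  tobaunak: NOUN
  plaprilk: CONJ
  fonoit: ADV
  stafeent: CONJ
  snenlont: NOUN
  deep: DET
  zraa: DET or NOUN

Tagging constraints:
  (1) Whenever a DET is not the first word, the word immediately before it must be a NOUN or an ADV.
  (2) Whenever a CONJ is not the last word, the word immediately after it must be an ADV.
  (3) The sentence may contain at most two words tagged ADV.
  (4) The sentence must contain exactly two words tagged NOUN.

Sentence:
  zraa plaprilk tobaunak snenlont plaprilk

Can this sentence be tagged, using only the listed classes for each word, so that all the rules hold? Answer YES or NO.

NO

Candidates per position — 1:zraa {DET,NOUN}; 2:plaprilk {CONJ}; 3:tobaunak {NOUN}; 4:snenlont {NOUN}; 5:plaprilk {CONJ}.
Rule 2 cannot be satisfied by any choice of tags from the lexicon.
So there is no consistent tagging.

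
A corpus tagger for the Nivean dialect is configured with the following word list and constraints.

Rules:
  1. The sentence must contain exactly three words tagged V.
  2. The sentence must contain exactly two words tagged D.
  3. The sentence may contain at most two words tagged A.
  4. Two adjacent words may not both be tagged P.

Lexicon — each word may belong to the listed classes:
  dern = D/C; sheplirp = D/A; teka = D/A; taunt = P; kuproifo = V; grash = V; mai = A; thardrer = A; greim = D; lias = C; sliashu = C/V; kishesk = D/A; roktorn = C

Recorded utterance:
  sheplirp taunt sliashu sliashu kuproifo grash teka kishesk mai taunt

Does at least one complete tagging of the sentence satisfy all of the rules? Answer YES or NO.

YES

Candidates per position — 1:sheplirp {D,A}; 2:taunt {P}; 3:sliashu {C,V}; 4:sliashu {C,V}; 5:kuproifo {V}; 6:grash {V}; 7:teka {D,A}; 8:kishesk {D,A}; 9:mai {A}; 10:taunt {P}.
One satisfying assignment: D P V C V V D A A P.
Checking: rule 1 ok; rule 2 ok; rule 3 ok; rule 4 ok.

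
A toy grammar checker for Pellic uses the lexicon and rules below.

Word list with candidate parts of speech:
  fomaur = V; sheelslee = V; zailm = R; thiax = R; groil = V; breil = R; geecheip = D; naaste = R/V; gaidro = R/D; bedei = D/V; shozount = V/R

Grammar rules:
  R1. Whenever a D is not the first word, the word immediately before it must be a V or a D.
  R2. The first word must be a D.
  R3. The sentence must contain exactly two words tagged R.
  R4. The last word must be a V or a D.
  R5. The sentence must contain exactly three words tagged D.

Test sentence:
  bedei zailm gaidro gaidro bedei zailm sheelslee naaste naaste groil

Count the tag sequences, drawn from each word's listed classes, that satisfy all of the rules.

Candidates per position — 1:bedei {D,V}; 2:zailm {R}; 3:gaidro {R,D}; 4:gaidro {R,D}; 5:bedei {D,V}; 6:zailm {R}; 7:sheelslee {V}; 8:naaste {R,V}; 9:naaste {R,V}; 10:groil {V}.
There are 64 candidate sequences in total.
Every candidate sequence violates at least one rule; no consistent tagging exists.
Count = 0.

0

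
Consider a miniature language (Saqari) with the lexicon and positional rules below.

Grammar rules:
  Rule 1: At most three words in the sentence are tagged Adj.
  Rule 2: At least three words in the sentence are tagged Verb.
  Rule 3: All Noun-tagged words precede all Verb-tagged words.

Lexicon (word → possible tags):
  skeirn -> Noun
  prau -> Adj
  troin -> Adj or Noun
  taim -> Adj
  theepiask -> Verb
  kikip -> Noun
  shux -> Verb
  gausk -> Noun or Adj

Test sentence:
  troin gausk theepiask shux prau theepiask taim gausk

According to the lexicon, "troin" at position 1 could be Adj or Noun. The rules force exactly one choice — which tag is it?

Candidates per position — 1:troin {Adj,Noun}; 2:gausk {Noun,Adj}; 3:theepiask {Verb}; 4:shux {Verb}; 5:prau {Adj}; 6:theepiask {Verb}; 7:taim {Adj}; 8:gausk {Noun,Adj}.
Position 8: Noun is ruled out by rule 3; that leaves Adj.
Position 1: Adj is ruled out by rule 1; that leaves Noun.
Position 2: Adj is ruled out by rule 1; that leaves Noun.
So the tagging must be: Noun Noun Verb Verb Adj Verb Adj Adj.
Checking: rule 1 ok; rule 2 ok; rule 3 ok.

Noun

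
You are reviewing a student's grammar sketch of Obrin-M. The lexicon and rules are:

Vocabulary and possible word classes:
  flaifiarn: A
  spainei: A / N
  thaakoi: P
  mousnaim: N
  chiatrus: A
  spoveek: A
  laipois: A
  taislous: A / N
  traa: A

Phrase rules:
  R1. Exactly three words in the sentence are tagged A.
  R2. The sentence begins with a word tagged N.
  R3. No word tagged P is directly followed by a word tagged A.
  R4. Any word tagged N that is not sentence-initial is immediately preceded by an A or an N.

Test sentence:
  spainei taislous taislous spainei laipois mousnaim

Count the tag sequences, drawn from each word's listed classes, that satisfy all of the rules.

Candidates per position — 1:spainei {A,N}; 2:taislous {A,N}; 3:taislous {A,N}; 4:spainei {A,N}; 5:laipois {A}; 6:mousnaim {N}.
There are 16 candidate sequences in total.
The sequences that satisfy every rule: N A A N A N; N A N A A N; N N A A A N.
Count = 3.

3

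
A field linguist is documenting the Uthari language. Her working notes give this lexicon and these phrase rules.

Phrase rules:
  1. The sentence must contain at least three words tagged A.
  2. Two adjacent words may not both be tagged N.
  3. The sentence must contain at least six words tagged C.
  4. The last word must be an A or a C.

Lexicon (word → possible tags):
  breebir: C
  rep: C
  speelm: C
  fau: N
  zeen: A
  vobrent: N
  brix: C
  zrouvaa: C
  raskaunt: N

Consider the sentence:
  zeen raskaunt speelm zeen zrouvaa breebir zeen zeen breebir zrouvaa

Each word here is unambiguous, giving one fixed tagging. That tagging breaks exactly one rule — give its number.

Fixed tagging: A N C A C C A A C C.
Applying the rules: R1 holds, R2 holds, R3 violated, R4 holds.
Only rule 3 fails.

3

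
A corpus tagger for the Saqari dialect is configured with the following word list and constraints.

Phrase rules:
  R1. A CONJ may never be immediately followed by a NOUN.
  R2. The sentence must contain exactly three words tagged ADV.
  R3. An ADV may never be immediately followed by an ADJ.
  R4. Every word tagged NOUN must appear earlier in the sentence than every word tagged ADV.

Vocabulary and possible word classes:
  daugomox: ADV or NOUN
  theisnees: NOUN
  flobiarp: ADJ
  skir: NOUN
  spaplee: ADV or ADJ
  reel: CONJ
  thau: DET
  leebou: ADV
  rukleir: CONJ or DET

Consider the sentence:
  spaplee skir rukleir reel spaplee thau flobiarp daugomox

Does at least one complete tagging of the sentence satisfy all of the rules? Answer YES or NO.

NO

Candidates per position — 1:spaplee {ADV,ADJ}; 2:skir {NOUN}; 3:rukleir {CONJ,DET}; 4:reel {CONJ}; 5:spaplee {ADV,ADJ}; 6:thau {DET}; 7:flobiarp {ADJ}; 8:daugomox {ADV,NOUN}.
Every candidate sequence violates at least one rule; no consistent tagging exists.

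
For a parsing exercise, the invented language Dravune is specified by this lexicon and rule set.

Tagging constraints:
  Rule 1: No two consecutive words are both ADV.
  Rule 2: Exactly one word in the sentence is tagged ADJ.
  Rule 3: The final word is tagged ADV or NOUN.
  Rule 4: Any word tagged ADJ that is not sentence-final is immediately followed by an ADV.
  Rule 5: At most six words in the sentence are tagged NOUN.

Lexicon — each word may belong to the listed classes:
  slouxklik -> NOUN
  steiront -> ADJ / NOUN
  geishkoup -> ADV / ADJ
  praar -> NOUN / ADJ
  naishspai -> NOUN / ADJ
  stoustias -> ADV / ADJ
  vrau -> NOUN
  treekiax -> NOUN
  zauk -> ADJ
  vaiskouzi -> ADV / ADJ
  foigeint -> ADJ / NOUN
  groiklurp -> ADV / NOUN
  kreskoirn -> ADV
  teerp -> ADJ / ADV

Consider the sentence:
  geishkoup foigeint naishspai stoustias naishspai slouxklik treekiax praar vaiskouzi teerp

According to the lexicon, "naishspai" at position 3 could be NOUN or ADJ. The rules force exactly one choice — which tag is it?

Candidates per position — 1:geishkoup {ADV,ADJ}; 2:foigeint {ADJ,NOUN}; 3:naishspai {NOUN,ADJ}; 4:stoustias {ADV,ADJ}; 5:naishspai {NOUN,ADJ}; 6:slouxklik {NOUN}; 7:treekiax {NOUN}; 8:praar {NOUN,ADJ}; 9:vaiskouzi {ADV,ADJ}; 10:teerp {ADJ,ADV}.
Position 1: tagging it ADJ would leave rule 4 unsatisfiable, so it must be ADV.
Position 2: tagging it ADJ would leave rule 4 unsatisfiable, so it must be NOUN.
Position 4: tagging it ADJ would leave rule 4 unsatisfiable, so it must be ADV.
Position 5: tagging it ADJ would leave rule 4 unsatisfiable, so it must be NOUN.
Position 10: tagging it ADJ would leave rule 3 unsatisfiable, so it must be ADV.
Position 9: tagging it ADV would leave rule 1 unsatisfiable, so it must be ADJ.
Position 3: tagging it ADJ would leave rule 2 unsatisfiable, so it must be NOUN.
Position 8: tagging it ADJ would leave rule 2 unsatisfiable, so it must be NOUN.
The unique satisfying tagging is: ADV NOUN NOUN ADV NOUN NOUN NOUN NOUN ADJ ADV.
Rule-by-rule: rule 1 satisfied; rule 2 satisfied; rule 3 satisfied; rule 4 satisfied; rule 5 satisfied.

NOUN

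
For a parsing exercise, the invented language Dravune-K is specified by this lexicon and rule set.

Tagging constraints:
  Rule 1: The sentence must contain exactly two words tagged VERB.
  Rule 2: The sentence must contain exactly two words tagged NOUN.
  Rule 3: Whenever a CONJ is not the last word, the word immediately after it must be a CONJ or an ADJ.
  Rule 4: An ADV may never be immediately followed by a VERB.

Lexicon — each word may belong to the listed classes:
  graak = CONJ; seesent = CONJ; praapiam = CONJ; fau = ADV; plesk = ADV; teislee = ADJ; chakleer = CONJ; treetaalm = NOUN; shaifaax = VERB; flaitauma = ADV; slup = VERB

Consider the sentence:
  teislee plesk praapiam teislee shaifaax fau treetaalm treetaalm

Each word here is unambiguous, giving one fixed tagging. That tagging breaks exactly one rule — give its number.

Fixed tagging: ADJ ADV CONJ ADJ VERB ADV NOUN NOUN.
Checking each rule: R1 ✗, R2 ✓, R3 ✓, R4 ✓.
Only rule 1 fails.

1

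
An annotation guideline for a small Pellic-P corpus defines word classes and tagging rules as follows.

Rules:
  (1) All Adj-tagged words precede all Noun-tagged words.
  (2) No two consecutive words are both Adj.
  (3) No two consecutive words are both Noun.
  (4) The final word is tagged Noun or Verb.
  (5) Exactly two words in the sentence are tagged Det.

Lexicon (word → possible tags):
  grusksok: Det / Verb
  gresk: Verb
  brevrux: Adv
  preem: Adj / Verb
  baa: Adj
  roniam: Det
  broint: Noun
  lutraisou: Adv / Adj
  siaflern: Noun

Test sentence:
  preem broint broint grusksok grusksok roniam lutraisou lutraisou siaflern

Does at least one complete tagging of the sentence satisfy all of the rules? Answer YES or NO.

NO

Candidates per position — 1:preem {Adj,Verb}; 2:broint {Noun}; 3:broint {Noun}; 4:grusksok {Det,Verb}; 5:grusksok {Det,Verb}; 6:roniam {Det}; 7:lutraisou {Adv,Adj}; 8:lutraisou {Adv,Adj}; 9:siaflern {Noun}.
Rule 3 cannot be satisfied by any choice of tags from the lexicon.
So there is no consistent tagging.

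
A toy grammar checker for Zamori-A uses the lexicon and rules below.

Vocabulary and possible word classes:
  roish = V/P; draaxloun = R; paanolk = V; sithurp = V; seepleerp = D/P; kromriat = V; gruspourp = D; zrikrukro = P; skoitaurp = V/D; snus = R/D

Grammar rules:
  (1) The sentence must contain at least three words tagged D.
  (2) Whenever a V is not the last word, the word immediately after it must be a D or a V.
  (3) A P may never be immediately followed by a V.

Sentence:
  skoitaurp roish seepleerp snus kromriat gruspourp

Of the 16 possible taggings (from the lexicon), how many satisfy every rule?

6

Candidates per position — 1:skoitaurp {V,D}; 2:roish {V,P}; 3:seepleerp {D,P}; 4:snus {R,D}; 5:kromriat {V}; 6:gruspourp {D}.
There are 16 candidate sequences in total.
Checking each against the rules leaves 6 sequences.
Count = 6.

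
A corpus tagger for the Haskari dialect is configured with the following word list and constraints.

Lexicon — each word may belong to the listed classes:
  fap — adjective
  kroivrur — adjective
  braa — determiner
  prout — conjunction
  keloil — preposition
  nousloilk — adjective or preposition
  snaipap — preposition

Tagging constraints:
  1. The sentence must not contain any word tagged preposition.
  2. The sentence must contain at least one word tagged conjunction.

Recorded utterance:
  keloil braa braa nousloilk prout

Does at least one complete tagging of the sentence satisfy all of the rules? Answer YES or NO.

NO

Candidates per position — 1:keloil {preposition}; 2:braa {determiner}; 3:braa {determiner}; 4:nousloilk {adjective,preposition}; 5:prout {conjunction}.
Rule 1 cannot be satisfied by any choice of tags from the lexicon.
So there is no consistent tagging.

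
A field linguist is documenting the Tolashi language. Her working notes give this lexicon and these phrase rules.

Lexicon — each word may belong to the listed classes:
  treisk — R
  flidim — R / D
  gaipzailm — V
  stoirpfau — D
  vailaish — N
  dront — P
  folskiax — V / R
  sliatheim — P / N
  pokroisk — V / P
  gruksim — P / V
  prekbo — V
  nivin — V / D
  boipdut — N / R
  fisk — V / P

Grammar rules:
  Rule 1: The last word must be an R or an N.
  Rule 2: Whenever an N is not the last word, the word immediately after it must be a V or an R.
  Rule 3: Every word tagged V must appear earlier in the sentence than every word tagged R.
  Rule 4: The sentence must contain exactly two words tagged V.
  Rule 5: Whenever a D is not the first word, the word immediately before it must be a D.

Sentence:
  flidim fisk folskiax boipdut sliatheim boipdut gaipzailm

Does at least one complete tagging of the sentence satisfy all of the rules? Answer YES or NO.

NO

Candidates per position — 1:flidim {R,D}; 2:fisk {V,P}; 3:folskiax {V,R}; 4:boipdut {N,R}; 5:sliatheim {P,N}; 6:boipdut {N,R}; 7:gaipzailm {V}.
Rule 1 cannot be satisfied by any choice of tags from the lexicon.
So there is no consistent tagging.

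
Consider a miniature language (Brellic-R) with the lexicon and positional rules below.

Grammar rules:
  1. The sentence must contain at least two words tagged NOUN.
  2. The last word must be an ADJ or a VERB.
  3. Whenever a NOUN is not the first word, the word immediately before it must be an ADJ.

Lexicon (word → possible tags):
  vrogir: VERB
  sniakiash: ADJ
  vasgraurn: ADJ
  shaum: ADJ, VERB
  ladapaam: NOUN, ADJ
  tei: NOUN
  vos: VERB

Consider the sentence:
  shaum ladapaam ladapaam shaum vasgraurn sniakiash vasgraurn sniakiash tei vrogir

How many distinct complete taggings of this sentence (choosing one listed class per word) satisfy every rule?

6

Candidates per position — 1:shaum {ADJ,VERB}; 2:ladapaam {NOUN,ADJ}; 3:ladapaam {NOUN,ADJ}; 4:shaum {ADJ,VERB}; 5:vasgraurn {ADJ}; 6:sniakiash {ADJ}; 7:vasgraurn {ADJ}; 8:sniakiash {ADJ}; 9:tei {NOUN}; 10:vrogir {VERB}.
There are 16 candidate sequences in total.
Checking each against the rules leaves 6 sequences.
Count = 6.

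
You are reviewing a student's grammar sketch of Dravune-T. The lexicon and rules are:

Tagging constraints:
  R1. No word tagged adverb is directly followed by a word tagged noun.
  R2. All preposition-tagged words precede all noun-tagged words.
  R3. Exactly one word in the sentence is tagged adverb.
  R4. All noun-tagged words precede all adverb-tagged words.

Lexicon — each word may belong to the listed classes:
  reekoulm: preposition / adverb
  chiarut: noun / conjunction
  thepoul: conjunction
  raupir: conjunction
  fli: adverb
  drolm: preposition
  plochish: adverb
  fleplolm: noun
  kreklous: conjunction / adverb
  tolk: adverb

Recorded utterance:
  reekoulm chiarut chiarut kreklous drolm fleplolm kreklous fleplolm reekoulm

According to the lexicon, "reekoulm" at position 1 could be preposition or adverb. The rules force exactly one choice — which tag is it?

Candidates per position — 1:reekoulm {preposition,adverb}; 2:chiarut {noun,conjunction}; 3:chiarut {noun,conjunction}; 4:kreklous {conjunction,adverb}; 5:drolm {preposition}; 6:fleplolm {noun}; 7:kreklous {conjunction,adverb}; 8:fleplolm {noun}; 9:reekoulm {preposition,adverb}.
If word 1 were adverb, no tagging could satisfy rule 4; so word 1 is preposition.
If word 2 were noun, no tagging could satisfy rule 2; so word 2 is conjunction.
If word 3 were noun, no tagging could satisfy rule 2; so word 3 is conjunction.
If word 4 were adverb, no tagging could satisfy rule 4; so word 4 is conjunction.
If word 7 were adverb, no tagging could satisfy rule 1; so word 7 is conjunction.
If word 9 were preposition, no tagging could satisfy rule 2; so word 9 is adverb.
The only consistent sequence is: preposition conjunction conjunction conjunction preposition noun conjunction noun adverb.
Verifying each rule — rule 1 ok; rule 2 ok; rule 3 ok; rule 4 ok.

preposition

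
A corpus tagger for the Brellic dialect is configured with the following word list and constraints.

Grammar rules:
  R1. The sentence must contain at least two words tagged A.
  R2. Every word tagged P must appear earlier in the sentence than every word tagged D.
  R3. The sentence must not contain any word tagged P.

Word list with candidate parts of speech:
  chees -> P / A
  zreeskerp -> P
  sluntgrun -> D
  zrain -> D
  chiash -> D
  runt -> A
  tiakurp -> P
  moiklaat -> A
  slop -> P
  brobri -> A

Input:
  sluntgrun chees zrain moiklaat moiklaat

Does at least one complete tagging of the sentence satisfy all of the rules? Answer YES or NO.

Candidates per position — 1:sluntgrun {D}; 2:chees {P,A}; 3:zrain {D}; 4:moiklaat {A}; 5:moiklaat {A}.
One satisfying assignment: D A D A A.
Verifying each rule — rule 1 holds; rule 2 holds; rule 3 holds.

YES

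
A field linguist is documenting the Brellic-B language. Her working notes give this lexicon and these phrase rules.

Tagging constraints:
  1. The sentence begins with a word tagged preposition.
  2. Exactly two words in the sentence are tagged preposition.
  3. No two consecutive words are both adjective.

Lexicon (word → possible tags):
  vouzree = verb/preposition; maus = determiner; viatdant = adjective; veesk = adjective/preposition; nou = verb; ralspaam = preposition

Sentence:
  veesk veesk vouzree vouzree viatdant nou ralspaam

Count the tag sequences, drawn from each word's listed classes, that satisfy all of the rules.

1

Candidates per position — 1:veesk {adjective,preposition}; 2:veesk {adjective,preposition}; 3:vouzree {verb,preposition}; 4:vouzree {verb,preposition}; 5:viatdant {adjective}; 6:nou {verb}; 7:ralspaam {preposition}.
There are 16 candidate sequences in total.
The sequences that satisfy every rule: preposition adjective verb verb adjective verb preposition.
Count = 1.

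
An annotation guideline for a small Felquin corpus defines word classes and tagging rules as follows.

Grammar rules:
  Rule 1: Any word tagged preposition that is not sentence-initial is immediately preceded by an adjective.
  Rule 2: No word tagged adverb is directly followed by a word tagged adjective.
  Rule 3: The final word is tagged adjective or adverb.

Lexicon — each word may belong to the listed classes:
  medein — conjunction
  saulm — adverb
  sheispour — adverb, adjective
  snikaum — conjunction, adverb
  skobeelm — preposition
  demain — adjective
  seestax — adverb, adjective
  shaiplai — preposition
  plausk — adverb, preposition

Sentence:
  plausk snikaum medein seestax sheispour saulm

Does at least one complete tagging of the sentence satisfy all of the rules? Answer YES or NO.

Candidates per position — 1:plausk {adverb,preposition}; 2:snikaum {conjunction,adverb}; 3:medein {conjunction}; 4:seestax {adverb,adjective}; 5:sheispour {adverb,adjective}; 6:saulm {adverb}.
One satisfying assignment: preposition adverb conjunction adjective adverb adverb.
Rule-by-rule: rule 1 ✓; rule 2 ✓; rule 3 ✓.

YES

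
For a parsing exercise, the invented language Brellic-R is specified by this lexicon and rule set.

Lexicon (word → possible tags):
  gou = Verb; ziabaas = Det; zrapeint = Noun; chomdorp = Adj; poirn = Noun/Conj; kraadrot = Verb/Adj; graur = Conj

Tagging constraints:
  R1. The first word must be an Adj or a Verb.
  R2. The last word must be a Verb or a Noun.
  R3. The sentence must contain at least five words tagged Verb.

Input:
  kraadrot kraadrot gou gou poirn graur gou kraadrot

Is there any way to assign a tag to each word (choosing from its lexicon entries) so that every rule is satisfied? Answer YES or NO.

Candidates per position — 1:kraadrot {Verb,Adj}; 2:kraadrot {Verb,Adj}; 3:gou {Verb}; 4:gou {Verb}; 5:poirn {Noun,Conj}; 6:graur {Conj}; 7:gou {Verb}; 8:kraadrot {Verb,Adj}.
One satisfying assignment: Verb Verb Verb Verb Noun Conj Verb Verb.
Check: rule 1 ✓; rule 2 ✓; rule 3 ✓.

YES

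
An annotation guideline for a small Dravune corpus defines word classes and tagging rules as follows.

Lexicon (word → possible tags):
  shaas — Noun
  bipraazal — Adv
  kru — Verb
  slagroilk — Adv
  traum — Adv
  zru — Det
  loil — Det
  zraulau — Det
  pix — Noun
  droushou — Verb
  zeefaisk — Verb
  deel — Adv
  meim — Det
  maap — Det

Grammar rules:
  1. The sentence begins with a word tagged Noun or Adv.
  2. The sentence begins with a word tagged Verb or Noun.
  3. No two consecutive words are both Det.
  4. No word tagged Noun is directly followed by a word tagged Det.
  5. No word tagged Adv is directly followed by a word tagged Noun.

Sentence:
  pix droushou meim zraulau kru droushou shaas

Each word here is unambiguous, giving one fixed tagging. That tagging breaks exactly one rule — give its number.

Fixed tagging: Noun Verb Det Det Verb Verb Noun.
Checking each rule: R1 ✓, R2 ✓, R3 ✗, R4 ✓, R5 ✓.
Only rule 3 fails.

3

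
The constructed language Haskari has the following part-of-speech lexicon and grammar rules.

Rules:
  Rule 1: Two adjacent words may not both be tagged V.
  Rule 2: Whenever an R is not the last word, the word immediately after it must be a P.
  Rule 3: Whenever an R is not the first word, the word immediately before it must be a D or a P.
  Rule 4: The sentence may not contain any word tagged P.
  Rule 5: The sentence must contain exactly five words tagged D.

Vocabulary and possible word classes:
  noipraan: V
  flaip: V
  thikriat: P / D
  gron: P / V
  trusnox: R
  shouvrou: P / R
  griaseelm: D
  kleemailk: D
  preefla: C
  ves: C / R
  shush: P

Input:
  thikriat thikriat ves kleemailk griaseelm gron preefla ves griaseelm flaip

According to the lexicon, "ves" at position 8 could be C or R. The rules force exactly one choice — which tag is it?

Candidates per position — 1:thikriat {P,D}; 2:thikriat {P,D}; 3:ves {C,R}; 4:kleemailk {D}; 5:griaseelm {D}; 6:gron {P,V}; 7:preefla {C}; 8:ves {C,R}; 9:griaseelm {D}; 10:flaip {V}.
At position 1, choosing P makes rule 4 impossible to satisfy; hence D.
At position 2, choosing P makes rule 4 impossible to satisfy; hence D.
At position 3, choosing R makes rule 2 impossible to satisfy; hence C.
At position 6, choosing P makes rule 4 impossible to satisfy; hence V.
At position 8, choosing R makes rule 2 impossible to satisfy; hence C.
The only consistent sequence is: D D C D D V C C D V.
Rule-by-rule: rule 1 satisfied; rule 2 satisfied; rule 3 satisfied; rule 4 satisfied; rule 5 satisfied.

C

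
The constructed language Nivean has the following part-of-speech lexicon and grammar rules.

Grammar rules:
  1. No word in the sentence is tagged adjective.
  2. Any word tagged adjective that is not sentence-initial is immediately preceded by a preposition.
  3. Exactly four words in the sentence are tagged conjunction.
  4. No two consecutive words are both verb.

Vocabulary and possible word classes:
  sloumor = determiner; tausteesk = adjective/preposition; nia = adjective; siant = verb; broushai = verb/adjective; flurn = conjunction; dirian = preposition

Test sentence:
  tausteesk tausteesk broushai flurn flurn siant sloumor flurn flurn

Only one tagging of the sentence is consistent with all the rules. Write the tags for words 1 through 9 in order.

preposition preposition verb conjunction conjunction verb determiner conjunction conjunction

Candidates per position — 1:tausteesk {adjective,preposition}; 2:tausteesk {adjective,preposition}; 3:broushai {verb,adjective}; 4:flurn {conjunction}; 5:flurn {conjunction}; 6:siant {verb}; 7:sloumor {determiner}; 8:flurn {conjunction}; 9:flurn {conjunction}.
Word 1 cannot be adjective — rule 1 would then fail for every completion. It is preposition.
Word 2 cannot be adjective — rule 1 would then fail for every completion. It is preposition.
Word 3 cannot be adjective — rule 1 would then fail for every completion. It is verb.
The only consistent sequence is: preposition preposition verb conjunction conjunction verb determiner conjunction conjunction.
Rule-by-rule: rule 1 holds; rule 2 holds; rule 3 holds; rule 4 holds.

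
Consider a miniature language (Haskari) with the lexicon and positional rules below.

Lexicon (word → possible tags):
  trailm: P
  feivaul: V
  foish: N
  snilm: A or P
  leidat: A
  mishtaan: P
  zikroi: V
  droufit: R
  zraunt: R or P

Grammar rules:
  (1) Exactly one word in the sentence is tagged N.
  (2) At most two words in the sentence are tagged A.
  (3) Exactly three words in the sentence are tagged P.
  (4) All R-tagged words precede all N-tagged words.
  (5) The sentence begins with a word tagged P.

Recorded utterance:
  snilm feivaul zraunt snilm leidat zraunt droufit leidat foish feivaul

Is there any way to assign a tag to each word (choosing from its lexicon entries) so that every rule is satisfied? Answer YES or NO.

Candidates per position — 1:snilm {A,P}; 2:feivaul {V}; 3:zraunt {R,P}; 4:snilm {A,P}; 5:leidat {A}; 6:zraunt {R,P}; 7:droufit {R}; 8:leidat {A}; 9:foish {N}; 10:feivaul {V}.
One satisfying assignment: P V R P A P R A N V.
Check: rule 1 satisfied; rule 2 satisfied; rule 3 satisfied; rule 4 satisfied; rule 5 satisfied.

YES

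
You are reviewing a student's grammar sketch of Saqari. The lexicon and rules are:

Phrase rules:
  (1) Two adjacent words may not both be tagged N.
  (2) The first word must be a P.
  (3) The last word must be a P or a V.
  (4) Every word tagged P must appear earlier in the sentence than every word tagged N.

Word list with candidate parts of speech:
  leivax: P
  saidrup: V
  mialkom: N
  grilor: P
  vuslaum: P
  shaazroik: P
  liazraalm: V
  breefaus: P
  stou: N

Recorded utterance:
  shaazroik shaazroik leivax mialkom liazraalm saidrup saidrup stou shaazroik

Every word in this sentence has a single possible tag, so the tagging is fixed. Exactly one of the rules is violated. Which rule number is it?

4

Fixed tagging: P P P N V V V N P.
Rule check: R1 holds, R2 holds, R3 holds, R4 violated.
Only rule 4 fails.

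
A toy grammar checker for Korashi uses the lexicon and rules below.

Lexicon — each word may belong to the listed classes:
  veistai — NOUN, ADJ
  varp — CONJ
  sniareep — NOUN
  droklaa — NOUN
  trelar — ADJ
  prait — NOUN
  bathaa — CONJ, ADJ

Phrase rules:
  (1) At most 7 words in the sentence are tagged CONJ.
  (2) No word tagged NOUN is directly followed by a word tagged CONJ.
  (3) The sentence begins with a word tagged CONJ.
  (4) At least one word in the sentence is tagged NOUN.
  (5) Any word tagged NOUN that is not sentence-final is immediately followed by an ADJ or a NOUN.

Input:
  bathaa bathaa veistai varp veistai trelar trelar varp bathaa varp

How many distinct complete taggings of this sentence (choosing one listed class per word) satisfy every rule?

4

Candidates per position — 1:bathaa {CONJ,ADJ}; 2:bathaa {CONJ,ADJ}; 3:veistai {NOUN,ADJ}; 4:varp {CONJ}; 5:veistai {NOUN,ADJ}; 6:trelar {ADJ}; 7:trelar {ADJ}; 8:varp {CONJ}; 9:bathaa {CONJ,ADJ}; 10:varp {CONJ}.
There are 32 candidate sequences in total.
The sequences that satisfy every rule: CONJ CONJ ADJ CONJ NOUN ADJ ADJ CONJ CONJ CONJ; CONJ CONJ ADJ CONJ NOUN ADJ ADJ CONJ ADJ CONJ; CONJ ADJ ADJ CONJ NOUN ADJ ADJ CONJ CONJ CONJ; CONJ ADJ ADJ CONJ NOUN ADJ ADJ CONJ ADJ CONJ.
Count = 4.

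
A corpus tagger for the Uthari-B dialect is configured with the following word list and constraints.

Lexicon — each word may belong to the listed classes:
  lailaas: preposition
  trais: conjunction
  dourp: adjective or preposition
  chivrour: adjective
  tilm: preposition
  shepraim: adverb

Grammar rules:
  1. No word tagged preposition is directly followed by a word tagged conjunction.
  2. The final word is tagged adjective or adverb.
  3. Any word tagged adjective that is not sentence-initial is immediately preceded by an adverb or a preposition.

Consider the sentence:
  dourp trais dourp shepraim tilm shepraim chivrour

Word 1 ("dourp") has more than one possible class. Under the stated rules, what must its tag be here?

adjective

Candidates per position — 1:dourp {adjective,preposition}; 2:trais {conjunction}; 3:dourp {adjective,preposition}; 4:shepraim {adverb}; 5:tilm {preposition}; 6:shepraim {adverb}; 7:chivrour {adjective}.
Word 1 cannot be preposition — rule 1 would then fail for every completion. It is adjective.
Word 3 cannot be adjective — rule 3 would then fail for every completion. It is preposition.
So the tagging must be: adjective conjunction preposition adverb preposition adverb adjective.
Rule-by-rule: rule 1 holds; rule 2 holds; rule 3 holds.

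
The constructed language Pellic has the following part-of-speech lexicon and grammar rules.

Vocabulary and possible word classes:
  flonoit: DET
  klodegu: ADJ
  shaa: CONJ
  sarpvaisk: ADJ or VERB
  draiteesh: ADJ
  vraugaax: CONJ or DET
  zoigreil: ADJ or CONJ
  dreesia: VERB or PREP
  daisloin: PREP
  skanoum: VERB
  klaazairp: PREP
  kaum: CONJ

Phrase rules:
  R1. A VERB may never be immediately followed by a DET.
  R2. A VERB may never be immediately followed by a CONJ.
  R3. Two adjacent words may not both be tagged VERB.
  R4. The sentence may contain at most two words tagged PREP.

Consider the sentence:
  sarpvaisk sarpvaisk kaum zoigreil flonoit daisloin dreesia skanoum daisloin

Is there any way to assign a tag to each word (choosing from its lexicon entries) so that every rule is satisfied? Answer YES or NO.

Candidates per position — 1:sarpvaisk {ADJ,VERB}; 2:sarpvaisk {ADJ,VERB}; 3:kaum {CONJ}; 4:zoigreil {ADJ,CONJ}; 5:flonoit {DET}; 6:daisloin {PREP}; 7:dreesia {VERB,PREP}; 8:skanoum {VERB}; 9:daisloin {PREP}.
Every candidate sequence violates at least one rule; no consistent tagging exists.

NO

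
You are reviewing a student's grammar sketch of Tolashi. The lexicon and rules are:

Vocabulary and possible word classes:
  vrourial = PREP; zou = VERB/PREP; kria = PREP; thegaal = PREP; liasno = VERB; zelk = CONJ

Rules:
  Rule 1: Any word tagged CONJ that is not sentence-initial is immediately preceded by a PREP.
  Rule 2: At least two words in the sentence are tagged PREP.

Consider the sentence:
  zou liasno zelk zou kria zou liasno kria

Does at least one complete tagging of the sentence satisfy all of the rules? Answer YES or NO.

Candidates per position — 1:zou {VERB,PREP}; 2:liasno {VERB}; 3:zelk {CONJ}; 4:zou {VERB,PREP}; 5:kria {PREP}; 6:zou {VERB,PREP}; 7:liasno {VERB}; 8:kria {PREP}.
Rule 1 cannot be satisfied by any choice of tags from the lexicon.
So there is no consistent tagging.

NO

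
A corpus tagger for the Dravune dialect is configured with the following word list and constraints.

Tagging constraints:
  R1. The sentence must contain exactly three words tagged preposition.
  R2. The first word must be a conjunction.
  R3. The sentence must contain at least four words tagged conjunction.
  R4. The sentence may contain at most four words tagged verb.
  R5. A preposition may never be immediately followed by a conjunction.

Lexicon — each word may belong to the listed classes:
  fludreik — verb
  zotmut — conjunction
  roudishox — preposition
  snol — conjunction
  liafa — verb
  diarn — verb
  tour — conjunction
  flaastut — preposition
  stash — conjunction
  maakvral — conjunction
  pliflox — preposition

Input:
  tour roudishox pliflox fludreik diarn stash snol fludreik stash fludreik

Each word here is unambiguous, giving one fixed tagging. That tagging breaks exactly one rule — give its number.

Fixed tagging: conjunction preposition preposition verb verb conjunction conjunction verb conjunction verb.
Applying the rules: R1 fail, R2 pass, R3 pass, R4 pass, R5 pass.
Only rule 1 fails.

1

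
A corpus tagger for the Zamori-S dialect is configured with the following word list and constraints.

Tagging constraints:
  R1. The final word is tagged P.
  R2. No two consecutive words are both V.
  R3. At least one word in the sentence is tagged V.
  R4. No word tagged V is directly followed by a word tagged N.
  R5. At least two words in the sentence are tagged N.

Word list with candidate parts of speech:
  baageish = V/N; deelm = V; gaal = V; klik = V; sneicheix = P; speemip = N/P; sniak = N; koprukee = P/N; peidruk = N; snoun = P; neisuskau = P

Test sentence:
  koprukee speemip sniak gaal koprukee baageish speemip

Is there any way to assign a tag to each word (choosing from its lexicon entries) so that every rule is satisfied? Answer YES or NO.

YES

Candidates per position — 1:koprukee {P,N}; 2:speemip {N,P}; 3:sniak {N}; 4:gaal {V}; 5:koprukee {P,N}; 6:baageish {V,N}; 7:speemip {N,P}.
One satisfying assignment: P N N V P N P.
Rule-by-rule: rule 1 ✓; rule 2 ✓; rule 3 ✓; rule 4 ✓; rule 5 ✓.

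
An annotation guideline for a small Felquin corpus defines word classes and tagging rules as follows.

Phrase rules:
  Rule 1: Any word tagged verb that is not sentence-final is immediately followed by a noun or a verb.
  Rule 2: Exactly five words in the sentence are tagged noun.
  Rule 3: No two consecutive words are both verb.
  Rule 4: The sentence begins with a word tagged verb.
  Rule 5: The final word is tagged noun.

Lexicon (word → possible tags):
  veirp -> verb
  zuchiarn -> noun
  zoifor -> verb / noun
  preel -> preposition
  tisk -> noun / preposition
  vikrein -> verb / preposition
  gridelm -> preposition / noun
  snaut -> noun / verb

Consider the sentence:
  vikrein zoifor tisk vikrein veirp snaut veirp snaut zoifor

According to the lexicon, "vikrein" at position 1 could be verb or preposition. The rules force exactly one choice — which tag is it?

verb

Candidates per position — 1:vikrein {verb,preposition}; 2:zoifor {verb,noun}; 3:tisk {noun,preposition}; 4:vikrein {verb,preposition}; 5:veirp {verb}; 6:snaut {noun,verb}; 7:veirp {verb}; 8:snaut {noun,verb}; 9:zoifor {verb,noun}.
At position 1, choosing preposition makes rule 4 impossible to satisfy; hence verb.
At position 2, choosing verb makes rule 2 impossible to satisfy; hence noun.
At position 3, choosing preposition makes rule 2 impossible to satisfy; hence noun.
At position 4, choosing verb makes rule 3 impossible to satisfy; hence preposition.
At position 6, choosing verb makes rule 2 impossible to satisfy; hence noun.
At position 8, choosing verb makes rule 2 impossible to satisfy; hence noun.
At position 9, choosing verb makes rule 2 impossible to satisfy; hence noun.
So the tagging must be: verb noun noun preposition verb noun verb noun noun.
Rule-by-rule: rule 1 satisfied; rule 2 satisfied; rule 3 satisfied; rule 4 satisfied; rule 5 satisfied.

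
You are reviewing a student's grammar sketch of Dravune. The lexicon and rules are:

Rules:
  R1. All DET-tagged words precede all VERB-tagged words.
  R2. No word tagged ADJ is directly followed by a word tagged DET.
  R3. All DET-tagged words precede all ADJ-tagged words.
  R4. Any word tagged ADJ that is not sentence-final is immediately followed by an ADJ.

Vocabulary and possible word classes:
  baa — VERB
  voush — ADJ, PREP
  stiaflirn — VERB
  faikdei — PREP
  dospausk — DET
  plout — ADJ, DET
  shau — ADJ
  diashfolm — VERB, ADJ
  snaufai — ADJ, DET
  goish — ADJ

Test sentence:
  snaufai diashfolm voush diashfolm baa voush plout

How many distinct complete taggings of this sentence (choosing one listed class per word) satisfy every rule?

Candidates per position — 1:snaufai {ADJ,DET}; 2:diashfolm {VERB,ADJ}; 3:voush {ADJ,PREP}; 4:diashfolm {VERB,ADJ}; 5:baa {VERB}; 6:voush {ADJ,PREP}; 7:plout {ADJ,DET}.
There are 64 candidate sequences in total.
The sequences that satisfy every rule: DET VERB PREP VERB VERB ADJ ADJ; DET VERB PREP VERB VERB PREP ADJ.
Count = 2.

2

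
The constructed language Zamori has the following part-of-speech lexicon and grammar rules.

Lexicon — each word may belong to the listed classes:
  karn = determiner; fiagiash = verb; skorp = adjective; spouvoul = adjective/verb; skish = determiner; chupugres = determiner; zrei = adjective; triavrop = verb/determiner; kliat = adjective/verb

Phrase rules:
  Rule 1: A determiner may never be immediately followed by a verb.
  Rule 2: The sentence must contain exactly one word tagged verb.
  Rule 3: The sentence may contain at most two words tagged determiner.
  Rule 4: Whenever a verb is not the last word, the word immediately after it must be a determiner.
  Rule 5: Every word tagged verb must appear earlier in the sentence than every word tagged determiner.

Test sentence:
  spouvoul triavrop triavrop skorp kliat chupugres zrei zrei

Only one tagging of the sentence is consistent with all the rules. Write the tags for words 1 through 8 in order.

Candidates per position — 1:spouvoul {adjective,verb}; 2:triavrop {verb,determiner}; 3:triavrop {verb,determiner}; 4:skorp {adjective}; 5:kliat {adjective,verb}; 6:chupugres {determiner}; 7:zrei {adjective}; 8:zrei {adjective}.
Word 3 cannot be verb — rule 4 would then fail for every completion. It is determiner.
Word 5 cannot be verb — rule 5 would then fail for every completion. It is adjective.
Word 2 cannot be determiner — rule 3 would then fail for every completion. It is verb.
Word 1 cannot be verb — rule 2 would then fail for every completion. It is adjective.
So the tagging must be: adjective verb determiner adjective adjective determiner adjective adjective.
Checking: rule 1 ok; rule 2 ok; rule 3 ok; rule 4 ok; rule 5 ok.

adjective verb determiner adjective adjective determiner adjective adjective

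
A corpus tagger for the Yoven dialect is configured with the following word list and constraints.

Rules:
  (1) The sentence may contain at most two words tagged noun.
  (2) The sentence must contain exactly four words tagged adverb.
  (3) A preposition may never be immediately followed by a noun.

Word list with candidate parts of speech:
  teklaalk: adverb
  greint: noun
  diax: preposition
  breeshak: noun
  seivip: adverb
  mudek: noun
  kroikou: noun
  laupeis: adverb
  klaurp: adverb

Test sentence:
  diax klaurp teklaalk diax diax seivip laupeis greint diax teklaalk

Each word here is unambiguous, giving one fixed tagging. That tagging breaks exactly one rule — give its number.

2

Fixed tagging: preposition adverb adverb preposition preposition adverb adverb noun preposition adverb.
Rule check: R1 ✓, R2 ✗, R3 ✓.
Only rule 2 fails.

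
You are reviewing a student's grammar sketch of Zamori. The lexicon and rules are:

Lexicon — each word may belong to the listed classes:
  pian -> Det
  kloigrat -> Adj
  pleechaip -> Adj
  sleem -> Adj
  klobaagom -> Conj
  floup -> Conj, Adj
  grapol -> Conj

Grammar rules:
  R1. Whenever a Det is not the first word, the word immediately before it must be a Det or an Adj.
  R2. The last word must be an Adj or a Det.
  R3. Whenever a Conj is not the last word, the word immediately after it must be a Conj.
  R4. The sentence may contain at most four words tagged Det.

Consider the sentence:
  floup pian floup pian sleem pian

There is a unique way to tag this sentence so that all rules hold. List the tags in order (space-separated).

Candidates per position — 1:floup {Conj,Adj}; 2:pian {Det}; 3:floup {Conj,Adj}; 4:pian {Det}; 5:sleem {Adj}; 6:pian {Det}.
Position 1: tagging it Conj would leave rule 1 unsatisfiable, so it must be Adj.
Position 3: tagging it Conj would leave rule 1 unsatisfiable, so it must be Adj.
The only consistent sequence is: Adj Det Adj Det Adj Det.
Verifying each rule — rule 1 holds; rule 2 holds; rule 3 holds; rule 4 holds.

Adj Det Adj Det Adj Det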